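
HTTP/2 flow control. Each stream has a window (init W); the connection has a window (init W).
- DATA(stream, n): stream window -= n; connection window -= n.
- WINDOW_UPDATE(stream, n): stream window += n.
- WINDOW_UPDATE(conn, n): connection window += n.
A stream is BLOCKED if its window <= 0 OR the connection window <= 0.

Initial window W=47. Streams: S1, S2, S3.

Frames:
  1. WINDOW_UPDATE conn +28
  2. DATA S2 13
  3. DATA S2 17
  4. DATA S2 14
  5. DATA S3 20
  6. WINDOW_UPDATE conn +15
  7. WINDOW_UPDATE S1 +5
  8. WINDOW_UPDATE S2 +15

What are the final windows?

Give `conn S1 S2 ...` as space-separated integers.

Answer: 26 52 18 27

Derivation:
Op 1: conn=75 S1=47 S2=47 S3=47 blocked=[]
Op 2: conn=62 S1=47 S2=34 S3=47 blocked=[]
Op 3: conn=45 S1=47 S2=17 S3=47 blocked=[]
Op 4: conn=31 S1=47 S2=3 S3=47 blocked=[]
Op 5: conn=11 S1=47 S2=3 S3=27 blocked=[]
Op 6: conn=26 S1=47 S2=3 S3=27 blocked=[]
Op 7: conn=26 S1=52 S2=3 S3=27 blocked=[]
Op 8: conn=26 S1=52 S2=18 S3=27 blocked=[]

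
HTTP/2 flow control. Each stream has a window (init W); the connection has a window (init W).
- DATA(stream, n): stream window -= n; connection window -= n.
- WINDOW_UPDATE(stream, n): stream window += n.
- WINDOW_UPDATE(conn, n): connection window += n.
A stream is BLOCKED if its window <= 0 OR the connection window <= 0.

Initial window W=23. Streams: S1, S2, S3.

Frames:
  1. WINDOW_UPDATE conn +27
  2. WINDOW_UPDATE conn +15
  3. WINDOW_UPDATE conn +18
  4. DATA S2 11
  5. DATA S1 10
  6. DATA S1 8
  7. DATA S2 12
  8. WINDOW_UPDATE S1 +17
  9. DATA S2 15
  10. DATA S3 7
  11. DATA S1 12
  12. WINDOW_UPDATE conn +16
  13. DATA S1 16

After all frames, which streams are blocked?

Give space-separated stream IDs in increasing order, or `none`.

Answer: S1 S2

Derivation:
Op 1: conn=50 S1=23 S2=23 S3=23 blocked=[]
Op 2: conn=65 S1=23 S2=23 S3=23 blocked=[]
Op 3: conn=83 S1=23 S2=23 S3=23 blocked=[]
Op 4: conn=72 S1=23 S2=12 S3=23 blocked=[]
Op 5: conn=62 S1=13 S2=12 S3=23 blocked=[]
Op 6: conn=54 S1=5 S2=12 S3=23 blocked=[]
Op 7: conn=42 S1=5 S2=0 S3=23 blocked=[2]
Op 8: conn=42 S1=22 S2=0 S3=23 blocked=[2]
Op 9: conn=27 S1=22 S2=-15 S3=23 blocked=[2]
Op 10: conn=20 S1=22 S2=-15 S3=16 blocked=[2]
Op 11: conn=8 S1=10 S2=-15 S3=16 blocked=[2]
Op 12: conn=24 S1=10 S2=-15 S3=16 blocked=[2]
Op 13: conn=8 S1=-6 S2=-15 S3=16 blocked=[1, 2]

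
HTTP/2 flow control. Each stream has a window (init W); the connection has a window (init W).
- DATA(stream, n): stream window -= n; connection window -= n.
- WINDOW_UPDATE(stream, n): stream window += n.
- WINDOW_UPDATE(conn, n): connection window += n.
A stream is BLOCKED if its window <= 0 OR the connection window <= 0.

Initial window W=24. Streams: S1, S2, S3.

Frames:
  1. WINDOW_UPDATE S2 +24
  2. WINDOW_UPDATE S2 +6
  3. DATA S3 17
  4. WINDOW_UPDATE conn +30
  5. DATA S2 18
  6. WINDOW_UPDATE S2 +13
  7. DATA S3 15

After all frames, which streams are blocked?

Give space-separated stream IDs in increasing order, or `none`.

Answer: S3

Derivation:
Op 1: conn=24 S1=24 S2=48 S3=24 blocked=[]
Op 2: conn=24 S1=24 S2=54 S3=24 blocked=[]
Op 3: conn=7 S1=24 S2=54 S3=7 blocked=[]
Op 4: conn=37 S1=24 S2=54 S3=7 blocked=[]
Op 5: conn=19 S1=24 S2=36 S3=7 blocked=[]
Op 6: conn=19 S1=24 S2=49 S3=7 blocked=[]
Op 7: conn=4 S1=24 S2=49 S3=-8 blocked=[3]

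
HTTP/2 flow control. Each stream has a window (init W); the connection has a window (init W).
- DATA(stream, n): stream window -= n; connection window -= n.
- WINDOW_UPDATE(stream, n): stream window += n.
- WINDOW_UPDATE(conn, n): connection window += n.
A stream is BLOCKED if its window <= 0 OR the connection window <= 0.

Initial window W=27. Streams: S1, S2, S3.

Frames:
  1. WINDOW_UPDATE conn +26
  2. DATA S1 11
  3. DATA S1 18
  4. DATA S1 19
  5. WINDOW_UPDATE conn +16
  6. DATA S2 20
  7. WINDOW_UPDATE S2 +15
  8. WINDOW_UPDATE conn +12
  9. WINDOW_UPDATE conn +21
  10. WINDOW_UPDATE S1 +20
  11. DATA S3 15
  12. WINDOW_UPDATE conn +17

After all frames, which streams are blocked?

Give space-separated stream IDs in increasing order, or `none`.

Op 1: conn=53 S1=27 S2=27 S3=27 blocked=[]
Op 2: conn=42 S1=16 S2=27 S3=27 blocked=[]
Op 3: conn=24 S1=-2 S2=27 S3=27 blocked=[1]
Op 4: conn=5 S1=-21 S2=27 S3=27 blocked=[1]
Op 5: conn=21 S1=-21 S2=27 S3=27 blocked=[1]
Op 6: conn=1 S1=-21 S2=7 S3=27 blocked=[1]
Op 7: conn=1 S1=-21 S2=22 S3=27 blocked=[1]
Op 8: conn=13 S1=-21 S2=22 S3=27 blocked=[1]
Op 9: conn=34 S1=-21 S2=22 S3=27 blocked=[1]
Op 10: conn=34 S1=-1 S2=22 S3=27 blocked=[1]
Op 11: conn=19 S1=-1 S2=22 S3=12 blocked=[1]
Op 12: conn=36 S1=-1 S2=22 S3=12 blocked=[1]

Answer: S1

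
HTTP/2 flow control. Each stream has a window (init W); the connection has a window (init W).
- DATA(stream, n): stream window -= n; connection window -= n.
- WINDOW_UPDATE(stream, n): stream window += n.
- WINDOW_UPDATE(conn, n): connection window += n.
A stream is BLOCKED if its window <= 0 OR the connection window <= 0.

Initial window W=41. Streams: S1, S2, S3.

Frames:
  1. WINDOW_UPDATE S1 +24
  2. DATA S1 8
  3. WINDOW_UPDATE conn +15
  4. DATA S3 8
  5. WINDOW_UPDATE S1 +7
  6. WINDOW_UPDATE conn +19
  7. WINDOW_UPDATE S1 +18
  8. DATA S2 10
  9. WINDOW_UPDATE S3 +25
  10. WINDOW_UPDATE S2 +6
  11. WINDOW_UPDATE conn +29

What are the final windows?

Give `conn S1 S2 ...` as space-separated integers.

Answer: 78 82 37 58

Derivation:
Op 1: conn=41 S1=65 S2=41 S3=41 blocked=[]
Op 2: conn=33 S1=57 S2=41 S3=41 blocked=[]
Op 3: conn=48 S1=57 S2=41 S3=41 blocked=[]
Op 4: conn=40 S1=57 S2=41 S3=33 blocked=[]
Op 5: conn=40 S1=64 S2=41 S3=33 blocked=[]
Op 6: conn=59 S1=64 S2=41 S3=33 blocked=[]
Op 7: conn=59 S1=82 S2=41 S3=33 blocked=[]
Op 8: conn=49 S1=82 S2=31 S3=33 blocked=[]
Op 9: conn=49 S1=82 S2=31 S3=58 blocked=[]
Op 10: conn=49 S1=82 S2=37 S3=58 blocked=[]
Op 11: conn=78 S1=82 S2=37 S3=58 blocked=[]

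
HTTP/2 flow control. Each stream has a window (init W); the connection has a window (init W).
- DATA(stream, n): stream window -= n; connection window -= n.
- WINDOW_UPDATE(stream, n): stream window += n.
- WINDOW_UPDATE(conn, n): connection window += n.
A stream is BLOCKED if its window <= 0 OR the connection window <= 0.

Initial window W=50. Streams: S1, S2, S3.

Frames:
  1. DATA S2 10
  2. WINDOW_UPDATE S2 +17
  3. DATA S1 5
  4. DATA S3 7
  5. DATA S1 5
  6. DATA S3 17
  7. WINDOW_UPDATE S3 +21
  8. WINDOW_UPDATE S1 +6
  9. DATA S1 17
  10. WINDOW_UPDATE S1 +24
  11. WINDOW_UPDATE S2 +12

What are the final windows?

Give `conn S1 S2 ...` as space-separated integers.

Answer: -11 53 69 47

Derivation:
Op 1: conn=40 S1=50 S2=40 S3=50 blocked=[]
Op 2: conn=40 S1=50 S2=57 S3=50 blocked=[]
Op 3: conn=35 S1=45 S2=57 S3=50 blocked=[]
Op 4: conn=28 S1=45 S2=57 S3=43 blocked=[]
Op 5: conn=23 S1=40 S2=57 S3=43 blocked=[]
Op 6: conn=6 S1=40 S2=57 S3=26 blocked=[]
Op 7: conn=6 S1=40 S2=57 S3=47 blocked=[]
Op 8: conn=6 S1=46 S2=57 S3=47 blocked=[]
Op 9: conn=-11 S1=29 S2=57 S3=47 blocked=[1, 2, 3]
Op 10: conn=-11 S1=53 S2=57 S3=47 blocked=[1, 2, 3]
Op 11: conn=-11 S1=53 S2=69 S3=47 blocked=[1, 2, 3]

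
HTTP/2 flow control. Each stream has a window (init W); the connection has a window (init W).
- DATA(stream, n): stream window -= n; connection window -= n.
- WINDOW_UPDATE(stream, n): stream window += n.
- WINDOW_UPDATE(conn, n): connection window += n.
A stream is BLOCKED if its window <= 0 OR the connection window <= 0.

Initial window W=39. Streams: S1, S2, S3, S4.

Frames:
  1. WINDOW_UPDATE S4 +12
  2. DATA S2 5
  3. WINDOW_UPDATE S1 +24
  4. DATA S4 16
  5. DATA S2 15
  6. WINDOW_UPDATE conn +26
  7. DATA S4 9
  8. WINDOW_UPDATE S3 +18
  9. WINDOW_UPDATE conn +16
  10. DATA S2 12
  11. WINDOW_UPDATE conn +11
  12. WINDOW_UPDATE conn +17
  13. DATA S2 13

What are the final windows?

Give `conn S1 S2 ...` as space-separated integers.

Answer: 39 63 -6 57 26

Derivation:
Op 1: conn=39 S1=39 S2=39 S3=39 S4=51 blocked=[]
Op 2: conn=34 S1=39 S2=34 S3=39 S4=51 blocked=[]
Op 3: conn=34 S1=63 S2=34 S3=39 S4=51 blocked=[]
Op 4: conn=18 S1=63 S2=34 S3=39 S4=35 blocked=[]
Op 5: conn=3 S1=63 S2=19 S3=39 S4=35 blocked=[]
Op 6: conn=29 S1=63 S2=19 S3=39 S4=35 blocked=[]
Op 7: conn=20 S1=63 S2=19 S3=39 S4=26 blocked=[]
Op 8: conn=20 S1=63 S2=19 S3=57 S4=26 blocked=[]
Op 9: conn=36 S1=63 S2=19 S3=57 S4=26 blocked=[]
Op 10: conn=24 S1=63 S2=7 S3=57 S4=26 blocked=[]
Op 11: conn=35 S1=63 S2=7 S3=57 S4=26 blocked=[]
Op 12: conn=52 S1=63 S2=7 S3=57 S4=26 blocked=[]
Op 13: conn=39 S1=63 S2=-6 S3=57 S4=26 blocked=[2]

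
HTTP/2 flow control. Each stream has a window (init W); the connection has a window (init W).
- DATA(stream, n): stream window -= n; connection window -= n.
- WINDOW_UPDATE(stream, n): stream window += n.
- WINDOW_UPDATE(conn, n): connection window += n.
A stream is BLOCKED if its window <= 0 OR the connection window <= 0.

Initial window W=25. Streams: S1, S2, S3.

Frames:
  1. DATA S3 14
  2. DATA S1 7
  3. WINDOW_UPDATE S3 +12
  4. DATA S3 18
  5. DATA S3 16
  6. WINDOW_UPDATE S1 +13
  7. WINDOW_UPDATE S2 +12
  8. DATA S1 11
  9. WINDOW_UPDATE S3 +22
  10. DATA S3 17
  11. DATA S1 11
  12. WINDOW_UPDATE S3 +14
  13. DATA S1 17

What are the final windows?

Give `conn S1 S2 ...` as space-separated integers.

Op 1: conn=11 S1=25 S2=25 S3=11 blocked=[]
Op 2: conn=4 S1=18 S2=25 S3=11 blocked=[]
Op 3: conn=4 S1=18 S2=25 S3=23 blocked=[]
Op 4: conn=-14 S1=18 S2=25 S3=5 blocked=[1, 2, 3]
Op 5: conn=-30 S1=18 S2=25 S3=-11 blocked=[1, 2, 3]
Op 6: conn=-30 S1=31 S2=25 S3=-11 blocked=[1, 2, 3]
Op 7: conn=-30 S1=31 S2=37 S3=-11 blocked=[1, 2, 3]
Op 8: conn=-41 S1=20 S2=37 S3=-11 blocked=[1, 2, 3]
Op 9: conn=-41 S1=20 S2=37 S3=11 blocked=[1, 2, 3]
Op 10: conn=-58 S1=20 S2=37 S3=-6 blocked=[1, 2, 3]
Op 11: conn=-69 S1=9 S2=37 S3=-6 blocked=[1, 2, 3]
Op 12: conn=-69 S1=9 S2=37 S3=8 blocked=[1, 2, 3]
Op 13: conn=-86 S1=-8 S2=37 S3=8 blocked=[1, 2, 3]

Answer: -86 -8 37 8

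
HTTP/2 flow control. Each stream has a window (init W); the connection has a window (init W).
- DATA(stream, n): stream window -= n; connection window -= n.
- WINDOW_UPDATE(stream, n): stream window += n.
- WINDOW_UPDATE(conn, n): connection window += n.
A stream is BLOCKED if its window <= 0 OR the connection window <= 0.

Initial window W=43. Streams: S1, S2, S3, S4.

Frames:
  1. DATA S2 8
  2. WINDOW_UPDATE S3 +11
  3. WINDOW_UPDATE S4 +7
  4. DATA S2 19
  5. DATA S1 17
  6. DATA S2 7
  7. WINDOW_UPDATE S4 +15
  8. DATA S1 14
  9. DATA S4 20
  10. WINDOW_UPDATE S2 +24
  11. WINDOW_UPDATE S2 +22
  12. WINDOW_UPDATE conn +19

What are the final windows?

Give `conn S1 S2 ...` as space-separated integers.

Op 1: conn=35 S1=43 S2=35 S3=43 S4=43 blocked=[]
Op 2: conn=35 S1=43 S2=35 S3=54 S4=43 blocked=[]
Op 3: conn=35 S1=43 S2=35 S3=54 S4=50 blocked=[]
Op 4: conn=16 S1=43 S2=16 S3=54 S4=50 blocked=[]
Op 5: conn=-1 S1=26 S2=16 S3=54 S4=50 blocked=[1, 2, 3, 4]
Op 6: conn=-8 S1=26 S2=9 S3=54 S4=50 blocked=[1, 2, 3, 4]
Op 7: conn=-8 S1=26 S2=9 S3=54 S4=65 blocked=[1, 2, 3, 4]
Op 8: conn=-22 S1=12 S2=9 S3=54 S4=65 blocked=[1, 2, 3, 4]
Op 9: conn=-42 S1=12 S2=9 S3=54 S4=45 blocked=[1, 2, 3, 4]
Op 10: conn=-42 S1=12 S2=33 S3=54 S4=45 blocked=[1, 2, 3, 4]
Op 11: conn=-42 S1=12 S2=55 S3=54 S4=45 blocked=[1, 2, 3, 4]
Op 12: conn=-23 S1=12 S2=55 S3=54 S4=45 blocked=[1, 2, 3, 4]

Answer: -23 12 55 54 45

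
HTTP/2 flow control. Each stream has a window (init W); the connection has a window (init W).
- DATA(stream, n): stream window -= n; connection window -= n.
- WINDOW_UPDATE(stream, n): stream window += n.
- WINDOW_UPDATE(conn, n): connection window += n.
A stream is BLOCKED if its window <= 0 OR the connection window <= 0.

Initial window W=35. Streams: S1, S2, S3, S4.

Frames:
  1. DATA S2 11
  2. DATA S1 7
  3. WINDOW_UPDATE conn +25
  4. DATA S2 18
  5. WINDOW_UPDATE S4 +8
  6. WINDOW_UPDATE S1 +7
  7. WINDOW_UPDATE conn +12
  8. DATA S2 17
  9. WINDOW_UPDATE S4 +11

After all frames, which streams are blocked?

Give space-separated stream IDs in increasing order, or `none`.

Answer: S2

Derivation:
Op 1: conn=24 S1=35 S2=24 S3=35 S4=35 blocked=[]
Op 2: conn=17 S1=28 S2=24 S3=35 S4=35 blocked=[]
Op 3: conn=42 S1=28 S2=24 S3=35 S4=35 blocked=[]
Op 4: conn=24 S1=28 S2=6 S3=35 S4=35 blocked=[]
Op 5: conn=24 S1=28 S2=6 S3=35 S4=43 blocked=[]
Op 6: conn=24 S1=35 S2=6 S3=35 S4=43 blocked=[]
Op 7: conn=36 S1=35 S2=6 S3=35 S4=43 blocked=[]
Op 8: conn=19 S1=35 S2=-11 S3=35 S4=43 blocked=[2]
Op 9: conn=19 S1=35 S2=-11 S3=35 S4=54 blocked=[2]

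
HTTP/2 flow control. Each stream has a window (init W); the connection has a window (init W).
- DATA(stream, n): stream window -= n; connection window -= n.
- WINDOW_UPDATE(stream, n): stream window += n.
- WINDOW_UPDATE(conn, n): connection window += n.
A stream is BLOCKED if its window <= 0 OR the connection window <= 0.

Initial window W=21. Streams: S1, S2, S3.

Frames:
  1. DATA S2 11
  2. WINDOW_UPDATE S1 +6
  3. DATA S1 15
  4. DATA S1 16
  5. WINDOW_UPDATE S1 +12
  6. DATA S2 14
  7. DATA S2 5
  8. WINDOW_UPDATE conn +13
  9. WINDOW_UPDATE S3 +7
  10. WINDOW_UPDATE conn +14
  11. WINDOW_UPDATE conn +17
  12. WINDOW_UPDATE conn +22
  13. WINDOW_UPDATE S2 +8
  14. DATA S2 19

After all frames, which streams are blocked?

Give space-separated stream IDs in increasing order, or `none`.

Answer: S2

Derivation:
Op 1: conn=10 S1=21 S2=10 S3=21 blocked=[]
Op 2: conn=10 S1=27 S2=10 S3=21 blocked=[]
Op 3: conn=-5 S1=12 S2=10 S3=21 blocked=[1, 2, 3]
Op 4: conn=-21 S1=-4 S2=10 S3=21 blocked=[1, 2, 3]
Op 5: conn=-21 S1=8 S2=10 S3=21 blocked=[1, 2, 3]
Op 6: conn=-35 S1=8 S2=-4 S3=21 blocked=[1, 2, 3]
Op 7: conn=-40 S1=8 S2=-9 S3=21 blocked=[1, 2, 3]
Op 8: conn=-27 S1=8 S2=-9 S3=21 blocked=[1, 2, 3]
Op 9: conn=-27 S1=8 S2=-9 S3=28 blocked=[1, 2, 3]
Op 10: conn=-13 S1=8 S2=-9 S3=28 blocked=[1, 2, 3]
Op 11: conn=4 S1=8 S2=-9 S3=28 blocked=[2]
Op 12: conn=26 S1=8 S2=-9 S3=28 blocked=[2]
Op 13: conn=26 S1=8 S2=-1 S3=28 blocked=[2]
Op 14: conn=7 S1=8 S2=-20 S3=28 blocked=[2]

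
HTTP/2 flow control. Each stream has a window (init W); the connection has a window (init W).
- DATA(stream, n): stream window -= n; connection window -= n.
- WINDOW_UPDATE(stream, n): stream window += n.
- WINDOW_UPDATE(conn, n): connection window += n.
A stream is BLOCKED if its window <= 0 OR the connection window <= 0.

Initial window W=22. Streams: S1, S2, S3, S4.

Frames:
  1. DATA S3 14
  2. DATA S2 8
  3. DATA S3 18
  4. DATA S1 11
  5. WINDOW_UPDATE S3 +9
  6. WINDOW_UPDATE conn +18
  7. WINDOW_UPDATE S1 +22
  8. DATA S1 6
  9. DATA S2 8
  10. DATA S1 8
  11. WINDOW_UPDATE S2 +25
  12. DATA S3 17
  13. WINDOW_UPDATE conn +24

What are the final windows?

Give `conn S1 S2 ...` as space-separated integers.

Answer: -26 19 31 -18 22

Derivation:
Op 1: conn=8 S1=22 S2=22 S3=8 S4=22 blocked=[]
Op 2: conn=0 S1=22 S2=14 S3=8 S4=22 blocked=[1, 2, 3, 4]
Op 3: conn=-18 S1=22 S2=14 S3=-10 S4=22 blocked=[1, 2, 3, 4]
Op 4: conn=-29 S1=11 S2=14 S3=-10 S4=22 blocked=[1, 2, 3, 4]
Op 5: conn=-29 S1=11 S2=14 S3=-1 S4=22 blocked=[1, 2, 3, 4]
Op 6: conn=-11 S1=11 S2=14 S3=-1 S4=22 blocked=[1, 2, 3, 4]
Op 7: conn=-11 S1=33 S2=14 S3=-1 S4=22 blocked=[1, 2, 3, 4]
Op 8: conn=-17 S1=27 S2=14 S3=-1 S4=22 blocked=[1, 2, 3, 4]
Op 9: conn=-25 S1=27 S2=6 S3=-1 S4=22 blocked=[1, 2, 3, 4]
Op 10: conn=-33 S1=19 S2=6 S3=-1 S4=22 blocked=[1, 2, 3, 4]
Op 11: conn=-33 S1=19 S2=31 S3=-1 S4=22 blocked=[1, 2, 3, 4]
Op 12: conn=-50 S1=19 S2=31 S3=-18 S4=22 blocked=[1, 2, 3, 4]
Op 13: conn=-26 S1=19 S2=31 S3=-18 S4=22 blocked=[1, 2, 3, 4]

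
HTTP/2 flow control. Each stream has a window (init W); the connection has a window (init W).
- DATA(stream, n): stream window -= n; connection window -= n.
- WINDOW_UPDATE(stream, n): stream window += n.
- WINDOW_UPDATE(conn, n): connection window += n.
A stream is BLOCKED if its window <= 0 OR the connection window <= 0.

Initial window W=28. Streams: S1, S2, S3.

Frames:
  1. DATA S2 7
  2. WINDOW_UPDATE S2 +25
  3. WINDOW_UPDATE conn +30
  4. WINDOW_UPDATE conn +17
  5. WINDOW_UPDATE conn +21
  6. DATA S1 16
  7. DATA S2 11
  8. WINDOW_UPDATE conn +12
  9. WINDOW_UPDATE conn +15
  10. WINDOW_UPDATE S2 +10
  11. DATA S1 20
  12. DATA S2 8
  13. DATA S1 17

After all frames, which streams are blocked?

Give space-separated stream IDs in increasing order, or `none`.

Answer: S1

Derivation:
Op 1: conn=21 S1=28 S2=21 S3=28 blocked=[]
Op 2: conn=21 S1=28 S2=46 S3=28 blocked=[]
Op 3: conn=51 S1=28 S2=46 S3=28 blocked=[]
Op 4: conn=68 S1=28 S2=46 S3=28 blocked=[]
Op 5: conn=89 S1=28 S2=46 S3=28 blocked=[]
Op 6: conn=73 S1=12 S2=46 S3=28 blocked=[]
Op 7: conn=62 S1=12 S2=35 S3=28 blocked=[]
Op 8: conn=74 S1=12 S2=35 S3=28 blocked=[]
Op 9: conn=89 S1=12 S2=35 S3=28 blocked=[]
Op 10: conn=89 S1=12 S2=45 S3=28 blocked=[]
Op 11: conn=69 S1=-8 S2=45 S3=28 blocked=[1]
Op 12: conn=61 S1=-8 S2=37 S3=28 blocked=[1]
Op 13: conn=44 S1=-25 S2=37 S3=28 blocked=[1]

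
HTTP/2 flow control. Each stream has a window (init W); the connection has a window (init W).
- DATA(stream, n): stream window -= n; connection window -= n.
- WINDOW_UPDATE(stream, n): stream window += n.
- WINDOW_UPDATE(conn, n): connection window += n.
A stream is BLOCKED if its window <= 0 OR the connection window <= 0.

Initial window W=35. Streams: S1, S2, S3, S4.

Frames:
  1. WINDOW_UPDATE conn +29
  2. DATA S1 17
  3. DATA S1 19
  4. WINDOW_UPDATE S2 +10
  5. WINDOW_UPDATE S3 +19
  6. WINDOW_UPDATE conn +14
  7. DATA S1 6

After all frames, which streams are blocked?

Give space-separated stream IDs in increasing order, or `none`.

Op 1: conn=64 S1=35 S2=35 S3=35 S4=35 blocked=[]
Op 2: conn=47 S1=18 S2=35 S3=35 S4=35 blocked=[]
Op 3: conn=28 S1=-1 S2=35 S3=35 S4=35 blocked=[1]
Op 4: conn=28 S1=-1 S2=45 S3=35 S4=35 blocked=[1]
Op 5: conn=28 S1=-1 S2=45 S3=54 S4=35 blocked=[1]
Op 6: conn=42 S1=-1 S2=45 S3=54 S4=35 blocked=[1]
Op 7: conn=36 S1=-7 S2=45 S3=54 S4=35 blocked=[1]

Answer: S1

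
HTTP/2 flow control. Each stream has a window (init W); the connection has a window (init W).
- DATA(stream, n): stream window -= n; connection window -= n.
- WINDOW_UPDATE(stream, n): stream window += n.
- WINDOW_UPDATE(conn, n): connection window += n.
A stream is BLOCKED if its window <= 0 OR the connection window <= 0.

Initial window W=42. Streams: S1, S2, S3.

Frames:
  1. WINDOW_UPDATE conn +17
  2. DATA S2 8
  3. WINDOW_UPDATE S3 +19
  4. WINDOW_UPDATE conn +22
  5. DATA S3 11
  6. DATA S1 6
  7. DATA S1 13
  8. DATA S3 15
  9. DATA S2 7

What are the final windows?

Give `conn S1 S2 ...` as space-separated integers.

Op 1: conn=59 S1=42 S2=42 S3=42 blocked=[]
Op 2: conn=51 S1=42 S2=34 S3=42 blocked=[]
Op 3: conn=51 S1=42 S2=34 S3=61 blocked=[]
Op 4: conn=73 S1=42 S2=34 S3=61 blocked=[]
Op 5: conn=62 S1=42 S2=34 S3=50 blocked=[]
Op 6: conn=56 S1=36 S2=34 S3=50 blocked=[]
Op 7: conn=43 S1=23 S2=34 S3=50 blocked=[]
Op 8: conn=28 S1=23 S2=34 S3=35 blocked=[]
Op 9: conn=21 S1=23 S2=27 S3=35 blocked=[]

Answer: 21 23 27 35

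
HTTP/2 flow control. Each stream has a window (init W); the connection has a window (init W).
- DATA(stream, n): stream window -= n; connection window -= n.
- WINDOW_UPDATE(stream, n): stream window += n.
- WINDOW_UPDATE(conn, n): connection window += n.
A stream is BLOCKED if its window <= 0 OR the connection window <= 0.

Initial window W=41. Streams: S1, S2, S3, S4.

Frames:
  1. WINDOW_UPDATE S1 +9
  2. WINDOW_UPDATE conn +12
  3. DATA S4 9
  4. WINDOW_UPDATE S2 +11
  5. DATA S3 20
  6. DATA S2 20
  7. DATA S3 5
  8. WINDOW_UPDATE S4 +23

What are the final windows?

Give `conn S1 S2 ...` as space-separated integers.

Answer: -1 50 32 16 55

Derivation:
Op 1: conn=41 S1=50 S2=41 S3=41 S4=41 blocked=[]
Op 2: conn=53 S1=50 S2=41 S3=41 S4=41 blocked=[]
Op 3: conn=44 S1=50 S2=41 S3=41 S4=32 blocked=[]
Op 4: conn=44 S1=50 S2=52 S3=41 S4=32 blocked=[]
Op 5: conn=24 S1=50 S2=52 S3=21 S4=32 blocked=[]
Op 6: conn=4 S1=50 S2=32 S3=21 S4=32 blocked=[]
Op 7: conn=-1 S1=50 S2=32 S3=16 S4=32 blocked=[1, 2, 3, 4]
Op 8: conn=-1 S1=50 S2=32 S3=16 S4=55 blocked=[1, 2, 3, 4]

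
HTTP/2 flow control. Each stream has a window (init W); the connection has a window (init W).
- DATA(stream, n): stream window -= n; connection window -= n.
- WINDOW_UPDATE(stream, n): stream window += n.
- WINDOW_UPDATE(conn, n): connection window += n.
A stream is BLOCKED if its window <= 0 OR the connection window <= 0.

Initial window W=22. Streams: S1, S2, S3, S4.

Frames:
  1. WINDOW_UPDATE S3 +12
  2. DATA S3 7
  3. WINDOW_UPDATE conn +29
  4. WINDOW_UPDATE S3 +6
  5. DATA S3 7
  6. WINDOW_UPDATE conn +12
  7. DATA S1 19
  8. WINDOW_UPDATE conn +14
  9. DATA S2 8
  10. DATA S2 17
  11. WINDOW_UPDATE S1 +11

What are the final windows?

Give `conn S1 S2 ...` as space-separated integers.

Op 1: conn=22 S1=22 S2=22 S3=34 S4=22 blocked=[]
Op 2: conn=15 S1=22 S2=22 S3=27 S4=22 blocked=[]
Op 3: conn=44 S1=22 S2=22 S3=27 S4=22 blocked=[]
Op 4: conn=44 S1=22 S2=22 S3=33 S4=22 blocked=[]
Op 5: conn=37 S1=22 S2=22 S3=26 S4=22 blocked=[]
Op 6: conn=49 S1=22 S2=22 S3=26 S4=22 blocked=[]
Op 7: conn=30 S1=3 S2=22 S3=26 S4=22 blocked=[]
Op 8: conn=44 S1=3 S2=22 S3=26 S4=22 blocked=[]
Op 9: conn=36 S1=3 S2=14 S3=26 S4=22 blocked=[]
Op 10: conn=19 S1=3 S2=-3 S3=26 S4=22 blocked=[2]
Op 11: conn=19 S1=14 S2=-3 S3=26 S4=22 blocked=[2]

Answer: 19 14 -3 26 22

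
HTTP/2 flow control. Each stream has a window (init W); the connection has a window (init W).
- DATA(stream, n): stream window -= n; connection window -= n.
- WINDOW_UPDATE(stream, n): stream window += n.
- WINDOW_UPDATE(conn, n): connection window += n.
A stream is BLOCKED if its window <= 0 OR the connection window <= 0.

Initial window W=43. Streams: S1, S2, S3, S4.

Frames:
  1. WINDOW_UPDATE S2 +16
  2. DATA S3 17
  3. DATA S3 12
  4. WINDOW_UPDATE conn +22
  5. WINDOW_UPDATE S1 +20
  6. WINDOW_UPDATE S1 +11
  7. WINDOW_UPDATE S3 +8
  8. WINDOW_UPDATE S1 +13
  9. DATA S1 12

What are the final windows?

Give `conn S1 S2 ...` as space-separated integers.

Op 1: conn=43 S1=43 S2=59 S3=43 S4=43 blocked=[]
Op 2: conn=26 S1=43 S2=59 S3=26 S4=43 blocked=[]
Op 3: conn=14 S1=43 S2=59 S3=14 S4=43 blocked=[]
Op 4: conn=36 S1=43 S2=59 S3=14 S4=43 blocked=[]
Op 5: conn=36 S1=63 S2=59 S3=14 S4=43 blocked=[]
Op 6: conn=36 S1=74 S2=59 S3=14 S4=43 blocked=[]
Op 7: conn=36 S1=74 S2=59 S3=22 S4=43 blocked=[]
Op 8: conn=36 S1=87 S2=59 S3=22 S4=43 blocked=[]
Op 9: conn=24 S1=75 S2=59 S3=22 S4=43 blocked=[]

Answer: 24 75 59 22 43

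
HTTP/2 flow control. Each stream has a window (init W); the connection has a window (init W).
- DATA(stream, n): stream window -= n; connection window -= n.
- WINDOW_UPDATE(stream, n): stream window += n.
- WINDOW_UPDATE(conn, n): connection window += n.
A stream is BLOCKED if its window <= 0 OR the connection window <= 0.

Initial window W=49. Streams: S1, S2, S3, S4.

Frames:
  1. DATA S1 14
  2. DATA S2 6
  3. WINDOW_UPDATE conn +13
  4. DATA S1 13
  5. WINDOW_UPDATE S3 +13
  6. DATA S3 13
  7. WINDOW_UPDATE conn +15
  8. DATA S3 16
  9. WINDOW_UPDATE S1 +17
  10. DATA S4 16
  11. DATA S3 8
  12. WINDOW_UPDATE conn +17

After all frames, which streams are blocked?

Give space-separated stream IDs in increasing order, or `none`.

Op 1: conn=35 S1=35 S2=49 S3=49 S4=49 blocked=[]
Op 2: conn=29 S1=35 S2=43 S3=49 S4=49 blocked=[]
Op 3: conn=42 S1=35 S2=43 S3=49 S4=49 blocked=[]
Op 4: conn=29 S1=22 S2=43 S3=49 S4=49 blocked=[]
Op 5: conn=29 S1=22 S2=43 S3=62 S4=49 blocked=[]
Op 6: conn=16 S1=22 S2=43 S3=49 S4=49 blocked=[]
Op 7: conn=31 S1=22 S2=43 S3=49 S4=49 blocked=[]
Op 8: conn=15 S1=22 S2=43 S3=33 S4=49 blocked=[]
Op 9: conn=15 S1=39 S2=43 S3=33 S4=49 blocked=[]
Op 10: conn=-1 S1=39 S2=43 S3=33 S4=33 blocked=[1, 2, 3, 4]
Op 11: conn=-9 S1=39 S2=43 S3=25 S4=33 blocked=[1, 2, 3, 4]
Op 12: conn=8 S1=39 S2=43 S3=25 S4=33 blocked=[]

Answer: none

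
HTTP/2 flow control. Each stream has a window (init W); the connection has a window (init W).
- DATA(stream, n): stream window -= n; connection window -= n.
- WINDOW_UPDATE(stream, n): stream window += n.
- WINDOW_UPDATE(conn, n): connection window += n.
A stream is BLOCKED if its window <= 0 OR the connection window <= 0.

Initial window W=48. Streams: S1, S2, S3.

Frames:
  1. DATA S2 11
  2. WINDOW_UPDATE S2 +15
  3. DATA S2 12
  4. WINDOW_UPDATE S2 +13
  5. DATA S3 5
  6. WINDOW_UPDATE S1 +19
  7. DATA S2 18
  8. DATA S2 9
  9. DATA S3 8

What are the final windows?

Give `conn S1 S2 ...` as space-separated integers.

Answer: -15 67 26 35

Derivation:
Op 1: conn=37 S1=48 S2=37 S3=48 blocked=[]
Op 2: conn=37 S1=48 S2=52 S3=48 blocked=[]
Op 3: conn=25 S1=48 S2=40 S3=48 blocked=[]
Op 4: conn=25 S1=48 S2=53 S3=48 blocked=[]
Op 5: conn=20 S1=48 S2=53 S3=43 blocked=[]
Op 6: conn=20 S1=67 S2=53 S3=43 blocked=[]
Op 7: conn=2 S1=67 S2=35 S3=43 blocked=[]
Op 8: conn=-7 S1=67 S2=26 S3=43 blocked=[1, 2, 3]
Op 9: conn=-15 S1=67 S2=26 S3=35 blocked=[1, 2, 3]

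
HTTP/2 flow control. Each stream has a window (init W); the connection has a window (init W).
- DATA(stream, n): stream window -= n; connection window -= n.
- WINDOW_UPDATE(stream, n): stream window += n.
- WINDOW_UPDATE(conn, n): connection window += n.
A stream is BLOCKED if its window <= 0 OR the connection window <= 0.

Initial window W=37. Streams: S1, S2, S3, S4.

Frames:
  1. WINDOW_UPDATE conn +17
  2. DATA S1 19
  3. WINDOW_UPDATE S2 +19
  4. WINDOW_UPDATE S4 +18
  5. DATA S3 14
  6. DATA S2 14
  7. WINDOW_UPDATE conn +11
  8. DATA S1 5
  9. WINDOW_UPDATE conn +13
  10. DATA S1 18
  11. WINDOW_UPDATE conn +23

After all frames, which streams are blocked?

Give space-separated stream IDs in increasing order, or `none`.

Answer: S1

Derivation:
Op 1: conn=54 S1=37 S2=37 S3=37 S4=37 blocked=[]
Op 2: conn=35 S1=18 S2=37 S3=37 S4=37 blocked=[]
Op 3: conn=35 S1=18 S2=56 S3=37 S4=37 blocked=[]
Op 4: conn=35 S1=18 S2=56 S3=37 S4=55 blocked=[]
Op 5: conn=21 S1=18 S2=56 S3=23 S4=55 blocked=[]
Op 6: conn=7 S1=18 S2=42 S3=23 S4=55 blocked=[]
Op 7: conn=18 S1=18 S2=42 S3=23 S4=55 blocked=[]
Op 8: conn=13 S1=13 S2=42 S3=23 S4=55 blocked=[]
Op 9: conn=26 S1=13 S2=42 S3=23 S4=55 blocked=[]
Op 10: conn=8 S1=-5 S2=42 S3=23 S4=55 blocked=[1]
Op 11: conn=31 S1=-5 S2=42 S3=23 S4=55 blocked=[1]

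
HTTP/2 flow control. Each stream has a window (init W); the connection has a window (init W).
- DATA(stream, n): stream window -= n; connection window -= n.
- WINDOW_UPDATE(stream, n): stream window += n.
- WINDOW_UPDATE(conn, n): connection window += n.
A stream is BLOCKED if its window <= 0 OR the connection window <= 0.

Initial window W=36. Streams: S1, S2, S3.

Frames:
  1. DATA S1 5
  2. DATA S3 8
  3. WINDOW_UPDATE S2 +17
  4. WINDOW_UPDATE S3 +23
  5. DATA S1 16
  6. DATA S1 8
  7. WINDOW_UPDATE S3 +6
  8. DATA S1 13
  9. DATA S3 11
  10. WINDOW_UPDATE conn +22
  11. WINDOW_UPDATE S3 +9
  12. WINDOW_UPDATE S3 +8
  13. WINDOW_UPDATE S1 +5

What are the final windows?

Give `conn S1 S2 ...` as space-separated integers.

Answer: -3 -1 53 63

Derivation:
Op 1: conn=31 S1=31 S2=36 S3=36 blocked=[]
Op 2: conn=23 S1=31 S2=36 S3=28 blocked=[]
Op 3: conn=23 S1=31 S2=53 S3=28 blocked=[]
Op 4: conn=23 S1=31 S2=53 S3=51 blocked=[]
Op 5: conn=7 S1=15 S2=53 S3=51 blocked=[]
Op 6: conn=-1 S1=7 S2=53 S3=51 blocked=[1, 2, 3]
Op 7: conn=-1 S1=7 S2=53 S3=57 blocked=[1, 2, 3]
Op 8: conn=-14 S1=-6 S2=53 S3=57 blocked=[1, 2, 3]
Op 9: conn=-25 S1=-6 S2=53 S3=46 blocked=[1, 2, 3]
Op 10: conn=-3 S1=-6 S2=53 S3=46 blocked=[1, 2, 3]
Op 11: conn=-3 S1=-6 S2=53 S3=55 blocked=[1, 2, 3]
Op 12: conn=-3 S1=-6 S2=53 S3=63 blocked=[1, 2, 3]
Op 13: conn=-3 S1=-1 S2=53 S3=63 blocked=[1, 2, 3]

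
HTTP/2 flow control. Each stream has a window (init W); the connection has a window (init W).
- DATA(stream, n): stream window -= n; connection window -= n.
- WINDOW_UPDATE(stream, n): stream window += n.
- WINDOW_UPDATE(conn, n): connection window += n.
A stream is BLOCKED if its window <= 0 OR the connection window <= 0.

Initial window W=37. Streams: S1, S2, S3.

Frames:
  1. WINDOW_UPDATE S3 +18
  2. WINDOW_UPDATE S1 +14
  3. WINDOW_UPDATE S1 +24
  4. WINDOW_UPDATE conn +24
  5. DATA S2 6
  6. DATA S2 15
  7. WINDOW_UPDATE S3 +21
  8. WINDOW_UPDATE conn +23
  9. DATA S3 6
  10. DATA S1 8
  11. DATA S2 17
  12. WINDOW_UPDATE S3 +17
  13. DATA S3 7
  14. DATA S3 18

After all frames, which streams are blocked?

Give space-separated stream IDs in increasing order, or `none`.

Answer: S2

Derivation:
Op 1: conn=37 S1=37 S2=37 S3=55 blocked=[]
Op 2: conn=37 S1=51 S2=37 S3=55 blocked=[]
Op 3: conn=37 S1=75 S2=37 S3=55 blocked=[]
Op 4: conn=61 S1=75 S2=37 S3=55 blocked=[]
Op 5: conn=55 S1=75 S2=31 S3=55 blocked=[]
Op 6: conn=40 S1=75 S2=16 S3=55 blocked=[]
Op 7: conn=40 S1=75 S2=16 S3=76 blocked=[]
Op 8: conn=63 S1=75 S2=16 S3=76 blocked=[]
Op 9: conn=57 S1=75 S2=16 S3=70 blocked=[]
Op 10: conn=49 S1=67 S2=16 S3=70 blocked=[]
Op 11: conn=32 S1=67 S2=-1 S3=70 blocked=[2]
Op 12: conn=32 S1=67 S2=-1 S3=87 blocked=[2]
Op 13: conn=25 S1=67 S2=-1 S3=80 blocked=[2]
Op 14: conn=7 S1=67 S2=-1 S3=62 blocked=[2]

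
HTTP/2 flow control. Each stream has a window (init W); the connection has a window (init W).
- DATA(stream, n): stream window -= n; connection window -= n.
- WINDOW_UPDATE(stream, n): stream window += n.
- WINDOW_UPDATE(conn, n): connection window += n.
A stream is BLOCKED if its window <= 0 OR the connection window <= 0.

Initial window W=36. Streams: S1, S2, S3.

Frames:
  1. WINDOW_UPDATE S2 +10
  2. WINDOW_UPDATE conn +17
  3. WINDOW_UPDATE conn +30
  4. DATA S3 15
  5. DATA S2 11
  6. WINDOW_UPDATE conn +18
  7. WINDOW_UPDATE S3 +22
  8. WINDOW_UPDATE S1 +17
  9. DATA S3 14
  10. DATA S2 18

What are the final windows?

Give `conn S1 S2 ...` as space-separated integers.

Answer: 43 53 17 29

Derivation:
Op 1: conn=36 S1=36 S2=46 S3=36 blocked=[]
Op 2: conn=53 S1=36 S2=46 S3=36 blocked=[]
Op 3: conn=83 S1=36 S2=46 S3=36 blocked=[]
Op 4: conn=68 S1=36 S2=46 S3=21 blocked=[]
Op 5: conn=57 S1=36 S2=35 S3=21 blocked=[]
Op 6: conn=75 S1=36 S2=35 S3=21 blocked=[]
Op 7: conn=75 S1=36 S2=35 S3=43 blocked=[]
Op 8: conn=75 S1=53 S2=35 S3=43 blocked=[]
Op 9: conn=61 S1=53 S2=35 S3=29 blocked=[]
Op 10: conn=43 S1=53 S2=17 S3=29 blocked=[]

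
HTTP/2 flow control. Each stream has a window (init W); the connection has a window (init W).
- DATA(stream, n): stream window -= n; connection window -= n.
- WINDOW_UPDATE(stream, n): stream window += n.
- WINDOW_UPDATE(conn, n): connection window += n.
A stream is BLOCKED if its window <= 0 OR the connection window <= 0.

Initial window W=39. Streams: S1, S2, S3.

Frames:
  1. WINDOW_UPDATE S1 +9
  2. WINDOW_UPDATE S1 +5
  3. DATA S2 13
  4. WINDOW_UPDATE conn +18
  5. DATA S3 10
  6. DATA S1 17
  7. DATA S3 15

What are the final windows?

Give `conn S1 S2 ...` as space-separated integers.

Op 1: conn=39 S1=48 S2=39 S3=39 blocked=[]
Op 2: conn=39 S1=53 S2=39 S3=39 blocked=[]
Op 3: conn=26 S1=53 S2=26 S3=39 blocked=[]
Op 4: conn=44 S1=53 S2=26 S3=39 blocked=[]
Op 5: conn=34 S1=53 S2=26 S3=29 blocked=[]
Op 6: conn=17 S1=36 S2=26 S3=29 blocked=[]
Op 7: conn=2 S1=36 S2=26 S3=14 blocked=[]

Answer: 2 36 26 14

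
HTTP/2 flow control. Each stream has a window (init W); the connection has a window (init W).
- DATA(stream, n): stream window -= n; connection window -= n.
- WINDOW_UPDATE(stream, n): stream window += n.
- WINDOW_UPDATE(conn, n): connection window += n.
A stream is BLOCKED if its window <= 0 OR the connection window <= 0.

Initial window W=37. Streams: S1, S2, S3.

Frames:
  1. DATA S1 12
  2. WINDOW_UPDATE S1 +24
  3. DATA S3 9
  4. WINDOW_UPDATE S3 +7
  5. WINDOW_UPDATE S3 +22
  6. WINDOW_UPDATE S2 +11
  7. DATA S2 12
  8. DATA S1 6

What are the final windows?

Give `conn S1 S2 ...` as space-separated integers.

Op 1: conn=25 S1=25 S2=37 S3=37 blocked=[]
Op 2: conn=25 S1=49 S2=37 S3=37 blocked=[]
Op 3: conn=16 S1=49 S2=37 S3=28 blocked=[]
Op 4: conn=16 S1=49 S2=37 S3=35 blocked=[]
Op 5: conn=16 S1=49 S2=37 S3=57 blocked=[]
Op 6: conn=16 S1=49 S2=48 S3=57 blocked=[]
Op 7: conn=4 S1=49 S2=36 S3=57 blocked=[]
Op 8: conn=-2 S1=43 S2=36 S3=57 blocked=[1, 2, 3]

Answer: -2 43 36 57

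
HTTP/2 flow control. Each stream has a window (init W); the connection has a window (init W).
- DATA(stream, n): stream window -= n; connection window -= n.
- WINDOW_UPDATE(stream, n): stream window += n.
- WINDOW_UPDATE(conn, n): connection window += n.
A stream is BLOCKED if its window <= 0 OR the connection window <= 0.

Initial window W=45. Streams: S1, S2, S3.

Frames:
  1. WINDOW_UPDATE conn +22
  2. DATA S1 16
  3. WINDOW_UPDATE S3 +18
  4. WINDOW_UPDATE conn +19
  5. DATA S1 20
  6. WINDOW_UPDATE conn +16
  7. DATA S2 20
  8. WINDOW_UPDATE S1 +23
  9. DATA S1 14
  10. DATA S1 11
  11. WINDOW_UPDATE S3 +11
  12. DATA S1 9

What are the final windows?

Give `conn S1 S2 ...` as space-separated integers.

Answer: 12 -2 25 74

Derivation:
Op 1: conn=67 S1=45 S2=45 S3=45 blocked=[]
Op 2: conn=51 S1=29 S2=45 S3=45 blocked=[]
Op 3: conn=51 S1=29 S2=45 S3=63 blocked=[]
Op 4: conn=70 S1=29 S2=45 S3=63 blocked=[]
Op 5: conn=50 S1=9 S2=45 S3=63 blocked=[]
Op 6: conn=66 S1=9 S2=45 S3=63 blocked=[]
Op 7: conn=46 S1=9 S2=25 S3=63 blocked=[]
Op 8: conn=46 S1=32 S2=25 S3=63 blocked=[]
Op 9: conn=32 S1=18 S2=25 S3=63 blocked=[]
Op 10: conn=21 S1=7 S2=25 S3=63 blocked=[]
Op 11: conn=21 S1=7 S2=25 S3=74 blocked=[]
Op 12: conn=12 S1=-2 S2=25 S3=74 blocked=[1]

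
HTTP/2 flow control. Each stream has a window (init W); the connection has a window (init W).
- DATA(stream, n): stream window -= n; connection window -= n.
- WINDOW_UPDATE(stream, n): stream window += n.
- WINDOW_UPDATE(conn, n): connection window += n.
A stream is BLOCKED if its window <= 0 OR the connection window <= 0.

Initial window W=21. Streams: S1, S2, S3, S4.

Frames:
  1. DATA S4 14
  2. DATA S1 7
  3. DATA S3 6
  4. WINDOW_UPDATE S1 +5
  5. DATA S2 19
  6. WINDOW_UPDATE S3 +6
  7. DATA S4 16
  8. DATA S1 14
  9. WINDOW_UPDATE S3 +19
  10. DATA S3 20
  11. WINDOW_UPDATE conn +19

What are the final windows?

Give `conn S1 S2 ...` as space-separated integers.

Op 1: conn=7 S1=21 S2=21 S3=21 S4=7 blocked=[]
Op 2: conn=0 S1=14 S2=21 S3=21 S4=7 blocked=[1, 2, 3, 4]
Op 3: conn=-6 S1=14 S2=21 S3=15 S4=7 blocked=[1, 2, 3, 4]
Op 4: conn=-6 S1=19 S2=21 S3=15 S4=7 blocked=[1, 2, 3, 4]
Op 5: conn=-25 S1=19 S2=2 S3=15 S4=7 blocked=[1, 2, 3, 4]
Op 6: conn=-25 S1=19 S2=2 S3=21 S4=7 blocked=[1, 2, 3, 4]
Op 7: conn=-41 S1=19 S2=2 S3=21 S4=-9 blocked=[1, 2, 3, 4]
Op 8: conn=-55 S1=5 S2=2 S3=21 S4=-9 blocked=[1, 2, 3, 4]
Op 9: conn=-55 S1=5 S2=2 S3=40 S4=-9 blocked=[1, 2, 3, 4]
Op 10: conn=-75 S1=5 S2=2 S3=20 S4=-9 blocked=[1, 2, 3, 4]
Op 11: conn=-56 S1=5 S2=2 S3=20 S4=-9 blocked=[1, 2, 3, 4]

Answer: -56 5 2 20 -9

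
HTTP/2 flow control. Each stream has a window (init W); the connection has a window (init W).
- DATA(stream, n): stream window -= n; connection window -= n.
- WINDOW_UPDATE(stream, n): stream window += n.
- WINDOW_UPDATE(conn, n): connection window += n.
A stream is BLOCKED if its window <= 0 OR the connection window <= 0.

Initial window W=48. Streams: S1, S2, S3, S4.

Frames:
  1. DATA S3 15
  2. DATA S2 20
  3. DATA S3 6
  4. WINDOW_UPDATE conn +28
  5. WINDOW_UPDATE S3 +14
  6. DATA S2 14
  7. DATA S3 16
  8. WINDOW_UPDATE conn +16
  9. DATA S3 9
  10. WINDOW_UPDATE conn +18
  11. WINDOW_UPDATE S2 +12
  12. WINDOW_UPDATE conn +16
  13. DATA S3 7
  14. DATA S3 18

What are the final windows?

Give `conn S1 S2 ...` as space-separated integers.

Op 1: conn=33 S1=48 S2=48 S3=33 S4=48 blocked=[]
Op 2: conn=13 S1=48 S2=28 S3=33 S4=48 blocked=[]
Op 3: conn=7 S1=48 S2=28 S3=27 S4=48 blocked=[]
Op 4: conn=35 S1=48 S2=28 S3=27 S4=48 blocked=[]
Op 5: conn=35 S1=48 S2=28 S3=41 S4=48 blocked=[]
Op 6: conn=21 S1=48 S2=14 S3=41 S4=48 blocked=[]
Op 7: conn=5 S1=48 S2=14 S3=25 S4=48 blocked=[]
Op 8: conn=21 S1=48 S2=14 S3=25 S4=48 blocked=[]
Op 9: conn=12 S1=48 S2=14 S3=16 S4=48 blocked=[]
Op 10: conn=30 S1=48 S2=14 S3=16 S4=48 blocked=[]
Op 11: conn=30 S1=48 S2=26 S3=16 S4=48 blocked=[]
Op 12: conn=46 S1=48 S2=26 S3=16 S4=48 blocked=[]
Op 13: conn=39 S1=48 S2=26 S3=9 S4=48 blocked=[]
Op 14: conn=21 S1=48 S2=26 S3=-9 S4=48 blocked=[3]

Answer: 21 48 26 -9 48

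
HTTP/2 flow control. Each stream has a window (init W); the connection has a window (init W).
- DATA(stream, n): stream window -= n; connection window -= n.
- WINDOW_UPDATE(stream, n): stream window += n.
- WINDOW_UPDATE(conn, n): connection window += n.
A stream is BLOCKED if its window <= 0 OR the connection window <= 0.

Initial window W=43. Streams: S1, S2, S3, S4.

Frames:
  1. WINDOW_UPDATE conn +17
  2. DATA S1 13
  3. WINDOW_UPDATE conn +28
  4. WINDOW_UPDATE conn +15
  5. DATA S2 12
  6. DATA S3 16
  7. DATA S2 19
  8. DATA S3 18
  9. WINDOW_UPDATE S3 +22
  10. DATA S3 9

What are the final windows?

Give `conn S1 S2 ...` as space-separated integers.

Op 1: conn=60 S1=43 S2=43 S3=43 S4=43 blocked=[]
Op 2: conn=47 S1=30 S2=43 S3=43 S4=43 blocked=[]
Op 3: conn=75 S1=30 S2=43 S3=43 S4=43 blocked=[]
Op 4: conn=90 S1=30 S2=43 S3=43 S4=43 blocked=[]
Op 5: conn=78 S1=30 S2=31 S3=43 S4=43 blocked=[]
Op 6: conn=62 S1=30 S2=31 S3=27 S4=43 blocked=[]
Op 7: conn=43 S1=30 S2=12 S3=27 S4=43 blocked=[]
Op 8: conn=25 S1=30 S2=12 S3=9 S4=43 blocked=[]
Op 9: conn=25 S1=30 S2=12 S3=31 S4=43 blocked=[]
Op 10: conn=16 S1=30 S2=12 S3=22 S4=43 blocked=[]

Answer: 16 30 12 22 43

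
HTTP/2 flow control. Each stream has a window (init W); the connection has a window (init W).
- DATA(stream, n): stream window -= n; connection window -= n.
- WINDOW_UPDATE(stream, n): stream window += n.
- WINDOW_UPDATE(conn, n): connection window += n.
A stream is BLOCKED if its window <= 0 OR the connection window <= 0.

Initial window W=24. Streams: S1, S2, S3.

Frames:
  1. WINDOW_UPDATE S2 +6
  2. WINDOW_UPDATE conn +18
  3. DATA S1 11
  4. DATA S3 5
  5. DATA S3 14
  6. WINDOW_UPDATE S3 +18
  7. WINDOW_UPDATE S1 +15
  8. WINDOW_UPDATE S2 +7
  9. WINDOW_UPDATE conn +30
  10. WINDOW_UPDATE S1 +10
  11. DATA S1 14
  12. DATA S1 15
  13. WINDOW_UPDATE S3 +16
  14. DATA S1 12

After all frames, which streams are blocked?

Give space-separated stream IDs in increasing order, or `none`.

Op 1: conn=24 S1=24 S2=30 S3=24 blocked=[]
Op 2: conn=42 S1=24 S2=30 S3=24 blocked=[]
Op 3: conn=31 S1=13 S2=30 S3=24 blocked=[]
Op 4: conn=26 S1=13 S2=30 S3=19 blocked=[]
Op 5: conn=12 S1=13 S2=30 S3=5 blocked=[]
Op 6: conn=12 S1=13 S2=30 S3=23 blocked=[]
Op 7: conn=12 S1=28 S2=30 S3=23 blocked=[]
Op 8: conn=12 S1=28 S2=37 S3=23 blocked=[]
Op 9: conn=42 S1=28 S2=37 S3=23 blocked=[]
Op 10: conn=42 S1=38 S2=37 S3=23 blocked=[]
Op 11: conn=28 S1=24 S2=37 S3=23 blocked=[]
Op 12: conn=13 S1=9 S2=37 S3=23 blocked=[]
Op 13: conn=13 S1=9 S2=37 S3=39 blocked=[]
Op 14: conn=1 S1=-3 S2=37 S3=39 blocked=[1]

Answer: S1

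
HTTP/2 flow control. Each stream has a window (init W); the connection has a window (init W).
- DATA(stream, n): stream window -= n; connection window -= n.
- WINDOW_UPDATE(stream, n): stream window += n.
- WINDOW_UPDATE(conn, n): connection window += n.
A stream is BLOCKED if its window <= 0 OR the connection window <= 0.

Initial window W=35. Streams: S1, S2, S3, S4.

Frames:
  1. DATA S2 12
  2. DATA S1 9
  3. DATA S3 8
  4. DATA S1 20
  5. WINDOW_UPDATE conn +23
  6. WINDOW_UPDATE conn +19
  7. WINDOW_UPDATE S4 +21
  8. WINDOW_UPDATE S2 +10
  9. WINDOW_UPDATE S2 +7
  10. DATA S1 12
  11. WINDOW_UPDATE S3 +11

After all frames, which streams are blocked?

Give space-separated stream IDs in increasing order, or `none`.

Op 1: conn=23 S1=35 S2=23 S3=35 S4=35 blocked=[]
Op 2: conn=14 S1=26 S2=23 S3=35 S4=35 blocked=[]
Op 3: conn=6 S1=26 S2=23 S3=27 S4=35 blocked=[]
Op 4: conn=-14 S1=6 S2=23 S3=27 S4=35 blocked=[1, 2, 3, 4]
Op 5: conn=9 S1=6 S2=23 S3=27 S4=35 blocked=[]
Op 6: conn=28 S1=6 S2=23 S3=27 S4=35 blocked=[]
Op 7: conn=28 S1=6 S2=23 S3=27 S4=56 blocked=[]
Op 8: conn=28 S1=6 S2=33 S3=27 S4=56 blocked=[]
Op 9: conn=28 S1=6 S2=40 S3=27 S4=56 blocked=[]
Op 10: conn=16 S1=-6 S2=40 S3=27 S4=56 blocked=[1]
Op 11: conn=16 S1=-6 S2=40 S3=38 S4=56 blocked=[1]

Answer: S1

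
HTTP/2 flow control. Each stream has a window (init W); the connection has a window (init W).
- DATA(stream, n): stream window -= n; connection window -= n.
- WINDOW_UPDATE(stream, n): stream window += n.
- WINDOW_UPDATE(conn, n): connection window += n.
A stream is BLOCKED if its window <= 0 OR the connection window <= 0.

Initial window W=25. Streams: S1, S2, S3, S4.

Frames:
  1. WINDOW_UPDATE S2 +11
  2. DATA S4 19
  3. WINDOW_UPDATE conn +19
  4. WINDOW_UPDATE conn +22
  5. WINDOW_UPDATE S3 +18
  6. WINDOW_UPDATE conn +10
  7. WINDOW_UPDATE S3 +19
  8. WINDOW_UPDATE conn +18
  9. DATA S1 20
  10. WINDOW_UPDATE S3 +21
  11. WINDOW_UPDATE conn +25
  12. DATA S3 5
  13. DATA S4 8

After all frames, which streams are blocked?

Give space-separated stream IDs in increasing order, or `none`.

Op 1: conn=25 S1=25 S2=36 S3=25 S4=25 blocked=[]
Op 2: conn=6 S1=25 S2=36 S3=25 S4=6 blocked=[]
Op 3: conn=25 S1=25 S2=36 S3=25 S4=6 blocked=[]
Op 4: conn=47 S1=25 S2=36 S3=25 S4=6 blocked=[]
Op 5: conn=47 S1=25 S2=36 S3=43 S4=6 blocked=[]
Op 6: conn=57 S1=25 S2=36 S3=43 S4=6 blocked=[]
Op 7: conn=57 S1=25 S2=36 S3=62 S4=6 blocked=[]
Op 8: conn=75 S1=25 S2=36 S3=62 S4=6 blocked=[]
Op 9: conn=55 S1=5 S2=36 S3=62 S4=6 blocked=[]
Op 10: conn=55 S1=5 S2=36 S3=83 S4=6 blocked=[]
Op 11: conn=80 S1=5 S2=36 S3=83 S4=6 blocked=[]
Op 12: conn=75 S1=5 S2=36 S3=78 S4=6 blocked=[]
Op 13: conn=67 S1=5 S2=36 S3=78 S4=-2 blocked=[4]

Answer: S4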